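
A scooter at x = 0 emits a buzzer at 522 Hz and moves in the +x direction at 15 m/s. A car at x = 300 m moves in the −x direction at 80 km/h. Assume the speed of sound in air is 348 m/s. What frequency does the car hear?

80 km/h = 22.22 m/s.
The observer lies on the +x side, so the source is heading toward the observer and the observer is heading toward the source.
With source approaching and observer approaching, f' = f · (v + v_o)/(v − v_s).
f' = 522 × (348 + 22.22)/(348 − 15) = 522 × 370.22/333 ≈ 580 Hz.

580 Hz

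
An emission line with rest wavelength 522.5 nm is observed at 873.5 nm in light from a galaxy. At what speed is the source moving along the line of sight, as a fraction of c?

λ'/λ₀ = 1.6718 > 1 (redshift), so the source is receding.
λ'/λ₀ = √((1 + β)/(1 − β)) for a receding source ⇒ β = (r² − 1)/(r² + 1) with r = λ'/λ₀.
β = (2.7948 − 1)/(2.7948 + 1) ≈ 0.473.

0.473c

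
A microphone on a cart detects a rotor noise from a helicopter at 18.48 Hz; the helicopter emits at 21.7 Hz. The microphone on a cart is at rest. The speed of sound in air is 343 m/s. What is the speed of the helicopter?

f' < f, so the helicopter is receding.
f' = f · v/(v + v_s) ⇒ v_s = v · |1 − f/f'|.
v_s = 343 × |1 − 21.7/18.48| = 343 × 0.1742 ≈ 60 m/s.

60 m/s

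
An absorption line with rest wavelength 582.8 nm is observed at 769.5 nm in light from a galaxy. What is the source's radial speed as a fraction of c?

λ'/λ₀ = 1.3204 > 1 (redshift), so the source is receding.
λ'/λ₀ = √((1 + β)/(1 − β)) for a receding source ⇒ β = (r² − 1)/(r² + 1) with r = λ'/λ₀.
β = (1.7433 − 1)/(1.7433 + 1) ≈ 0.271.

0.271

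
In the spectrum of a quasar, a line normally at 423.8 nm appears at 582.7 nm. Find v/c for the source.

0.308

λ'/λ₀ = 1.3749 > 1 (redshift), so the source is receding.
λ'/λ₀ = √((1 + β)/(1 − β)) for a receding source ⇒ β = (r² − 1)/(r² + 1) with r = λ'/λ₀.
β = (1.8905 − 1)/(1.8905 + 1) ≈ 0.308.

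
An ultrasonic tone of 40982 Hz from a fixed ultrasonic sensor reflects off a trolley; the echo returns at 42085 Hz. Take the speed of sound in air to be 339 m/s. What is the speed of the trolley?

4.5 m/s

Double Doppler shift off a moving reflector: f₂ = f₀ · (v + u)/(v − u) (u > 0 toward emitter).
Rearranging, u = v · (f₂ − f₀)/(f₂ + f₀) = 339 × 1103/83067 ≈ 4.5 m/s.
So the trolley is moving at 4.5 m/s toward the emitter.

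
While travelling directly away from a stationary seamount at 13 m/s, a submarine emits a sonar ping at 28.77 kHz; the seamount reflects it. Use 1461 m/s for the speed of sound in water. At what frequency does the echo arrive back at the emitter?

The seamount receives the sound from a moving source: f₁ = f₀ · v/(v + v_e) = 28.77 × 1461/1474 ≈ 28.5 kHz.
On the return leg the submarine is a moving observer: f₂ = f₁ · (v − v_e)/v = 28.5 × 1448/1461 ≈ 28.3 kHz.

28.3 kHz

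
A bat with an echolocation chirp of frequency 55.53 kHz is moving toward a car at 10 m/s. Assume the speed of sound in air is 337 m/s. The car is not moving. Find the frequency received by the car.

With the source moving toward a stationary observer, f' = f · v/(v − v_s).
f' = 55.53 × 337/(337 − 10) = 55.53 × 337/327 ≈ 57.2 kHz.

57.2 kHz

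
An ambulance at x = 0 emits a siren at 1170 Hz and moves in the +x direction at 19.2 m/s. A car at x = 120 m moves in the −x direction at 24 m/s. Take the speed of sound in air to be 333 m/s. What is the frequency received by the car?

The observer lies on the +x side, so the source is heading toward the observer and the observer is heading toward the source.
General Doppler shift: f' = f · (v + v_o)/(v − v_s).
f' = 1170 × (333 + 24)/(333 − 19.2) = 1170 × 357/313.8 ≈ 1331 Hz.

1331 Hz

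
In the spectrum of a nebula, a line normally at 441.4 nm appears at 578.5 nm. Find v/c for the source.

λ'/λ₀ = 1.3106 > 1 (redshift), so the source is receding.
λ'/λ₀ = √((1 + β)/(1 − β)) for a receding source ⇒ β = (r² − 1)/(r² + 1) with r = λ'/λ₀.
β = (1.7177 − 1)/(1.7177 + 1) ≈ 0.264.

0.264c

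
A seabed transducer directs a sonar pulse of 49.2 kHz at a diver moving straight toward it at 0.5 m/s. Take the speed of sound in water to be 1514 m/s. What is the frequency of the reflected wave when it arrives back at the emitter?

49.2 kHz

At the diver (a moving observer), f₁ = f₀ · (v + u)/v = 49.2 × 1514.5/1514 ≈ 49.2 kHz.
The reflection then acts as a moving source: f₂ = f₁ · v/(v − u) ≈ 49.2 kHz.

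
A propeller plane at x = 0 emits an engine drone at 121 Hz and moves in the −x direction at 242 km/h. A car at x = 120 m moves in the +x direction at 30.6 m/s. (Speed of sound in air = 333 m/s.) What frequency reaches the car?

242 km/h = 67.22 m/s.
The observer lies on the +x side, so the source is heading away from the observer and the observer is heading away from the source.
General Doppler shift: f' = f · (v − v_o)/(v + v_s).
f' = 121 × (333 − 30.6)/(333 + 67.22) = 121 × 302.4/400.22 ≈ 91 Hz.

91 Hz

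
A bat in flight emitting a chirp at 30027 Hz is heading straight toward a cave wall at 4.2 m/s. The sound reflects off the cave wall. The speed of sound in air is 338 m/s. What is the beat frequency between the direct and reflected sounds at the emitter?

756 Hz

The cave wall receives the sound from a moving source: f₁ = f₀ · v/(v − v_e) = 30027 × 338/333.8 ≈ 30405 Hz.
On the return leg the bat in flight is a moving observer: f₂ = f₁ · (v + v_e)/v = 30405 × 342.2/338 ≈ 30783 Hz.
Beat against the emitted tone: |f₂ − f₀| = 2v_e·f₀/(v − v_e) = 2 × 4.2 × 30027/333.8 ≈ 756 Hz.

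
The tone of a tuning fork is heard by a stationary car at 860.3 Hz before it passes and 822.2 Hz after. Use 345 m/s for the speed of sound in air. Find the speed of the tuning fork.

f₁/f₂ = (v + v_s)/(v − v_s), so v_s = v · (f₁ − f₂)/(f₁ + f₂).
v_s = 345 × (860.3 − 822.2)/(860.3 + 822.2) = 345 × 38.1/1682.5 ≈ 7.8 m/s.

7.8 m/s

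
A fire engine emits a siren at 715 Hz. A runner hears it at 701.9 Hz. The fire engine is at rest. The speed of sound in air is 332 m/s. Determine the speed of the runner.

f' < f, so the runner is receding.
f' = f · (v − v_o)/v ⇒ v_o = v · |f'/f − 1|.
v_o = 332 × |701.9/715 − 1| = 332 × 0.01832 ≈ 6.1 m/s.

6.1 m/s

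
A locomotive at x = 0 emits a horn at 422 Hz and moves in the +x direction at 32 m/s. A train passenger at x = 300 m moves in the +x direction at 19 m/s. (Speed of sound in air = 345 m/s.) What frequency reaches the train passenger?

The observer lies on the +x side, so the source is heading toward the observer and the observer is heading away from the source.
General Doppler shift: f' = f · (v − v_o)/(v − v_s).
f' = 422 × (345 − 19)/(345 − 32) = 422 × 326/313 ≈ 440 Hz.

440 Hz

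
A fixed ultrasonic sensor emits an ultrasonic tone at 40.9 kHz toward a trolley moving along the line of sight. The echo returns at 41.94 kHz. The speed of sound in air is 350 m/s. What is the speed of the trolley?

4.4 m/s

Double Doppler shift off a moving reflector: f₂ = f₀ · (v + u)/(v − u) (u > 0 toward emitter).
Rearranging, u = v · (f₂ − f₀)/(f₂ + f₀) = 350 × 1.04/82.84 ≈ 4.4 m/s.
So the trolley is moving at 4.4 m/s toward the emitter.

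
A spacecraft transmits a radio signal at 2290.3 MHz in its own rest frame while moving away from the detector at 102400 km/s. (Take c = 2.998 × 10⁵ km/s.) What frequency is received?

1604.5 MHz

β = v/c = 102400/299800 = 0.3416.
Relativistic Doppler for frequency: f' = f₀ · √((1 − β)/(1 + β)).
f' = 2290.3 × √(0.6584/1.3416) = 2290.3 × 0.70057 ≈ 1604.5 MHz.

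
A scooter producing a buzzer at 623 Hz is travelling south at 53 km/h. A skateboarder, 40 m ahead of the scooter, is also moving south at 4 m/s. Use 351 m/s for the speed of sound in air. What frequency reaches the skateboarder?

53 km/h = 14.72 m/s.
The skateboarder is ahead, so the scooter is moving toward it while the skateboarder is moving away from the scooter.
General Doppler shift: f' = f · (v − v_o)/(v − v_s).
f' = 623 × (351 − 4)/(351 − 14.72) = 623 × 347/336.28 ≈ 643 Hz.

643 Hz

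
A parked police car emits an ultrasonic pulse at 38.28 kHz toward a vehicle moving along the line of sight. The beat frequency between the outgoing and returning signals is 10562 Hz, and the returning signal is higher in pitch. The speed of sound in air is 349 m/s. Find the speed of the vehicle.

Double Doppler shift off a moving reflector: f₂ = f₀ · (v + u)/(v − u) (u > 0 toward emitter).
Returning signal is higher, so f₂ = f₀ + Δf = 38280 + 10562 = 48842 Hz.
Rearranging, u = v · (f₂ − f₀)/(f₂ + f₀) = 349 × 10562/87122 ≈ 42 m/s.
So the vehicle is moving at 42 m/s toward the emitter.

42 m/s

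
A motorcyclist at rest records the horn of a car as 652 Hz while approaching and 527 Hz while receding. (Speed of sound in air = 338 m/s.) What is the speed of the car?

f₁/f₂ = (v + v_s)/(v − v_s), so v_s = v · (f₁ − f₂)/(f₁ + f₂).
v_s = 338 × (652 − 527)/(652 + 527) = 338 × 125/1179 ≈ 36 m/s.

36 m/s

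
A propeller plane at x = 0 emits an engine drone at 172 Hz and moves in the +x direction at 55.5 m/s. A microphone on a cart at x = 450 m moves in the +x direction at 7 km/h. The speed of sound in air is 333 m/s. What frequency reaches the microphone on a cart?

7 km/h = 1.944 m/s.
The observer lies on the +x side, so the source is heading toward the observer and the observer is heading away from the source.
Both move, so f' = f · (v − v_o)/(v − v_s).
f' = 172 × (333 − 1.944)/(333 − 55.5) = 172 × 331.06/277.5 ≈ 205 Hz.

205 Hz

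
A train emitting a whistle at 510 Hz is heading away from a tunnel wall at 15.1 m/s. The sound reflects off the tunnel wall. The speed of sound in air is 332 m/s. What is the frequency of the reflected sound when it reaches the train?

The tunnel wall receives the sound from a moving source: f₁ = f₀ · v/(v + v_e) = 510 × 332/347.1 ≈ 488 Hz.
On the return leg the train is a moving observer: f₂ = f₁ · (v − v_e)/v = 488 × 316.9/332 ≈ 466 Hz.

466 Hz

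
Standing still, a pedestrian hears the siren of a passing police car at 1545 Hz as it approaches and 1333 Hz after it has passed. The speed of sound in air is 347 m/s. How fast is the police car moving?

26 m/s

f₁/f₂ = (v + v_s)/(v − v_s), so v_s = v · (f₁ − f₂)/(f₁ + f₂).
v_s = 347 × (1545 − 1333)/(1545 + 1333) = 347 × 212/2878 ≈ 26 m/s.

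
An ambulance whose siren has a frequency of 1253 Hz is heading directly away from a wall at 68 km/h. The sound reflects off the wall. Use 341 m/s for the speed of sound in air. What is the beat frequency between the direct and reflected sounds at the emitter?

132 Hz

68 km/h = 18.89 m/s.
The wall receives the sound from a moving source: f₁ = f₀ · v/(v + v_e) = 1253 × 341/359.89 ≈ 1187.2 Hz.
On the return leg the ambulance is a moving observer: f₂ = f₁ · (v − v_e)/v = 1187.2 × 322.11/341 ≈ 1121.5 Hz.
Equivalently f₂ = f₀ · (v − v_e)/(v + v_e).
Beat against the emitted tone: |f₂ − f₀| = 2v_e·f₀/(v + v_e) = 2 × 18.89 × 1253/359.89 ≈ 132 Hz.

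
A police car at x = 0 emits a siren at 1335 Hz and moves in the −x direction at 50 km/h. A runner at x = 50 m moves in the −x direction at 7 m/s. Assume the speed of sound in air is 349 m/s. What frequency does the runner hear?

50 km/h = 13.89 m/s.
The observer lies on the +x side, so the source is heading away from the observer and the observer is heading toward the source.
General Doppler shift: f' = f · (v + v_o)/(v + v_s).
f' = 1335 × (349 + 7)/(349 + 13.89) = 1335 × 356/362.89 ≈ 1310 Hz.

1310 Hz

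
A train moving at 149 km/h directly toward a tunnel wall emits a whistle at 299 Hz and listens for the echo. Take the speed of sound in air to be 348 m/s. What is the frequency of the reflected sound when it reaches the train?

149 km/h = 41.39 m/s.
The tunnel wall receives the sound from a moving source: f₁ = f₀ · v/(v − v_e) = 299 × 348/306.61 ≈ 339 Hz.
On the return leg the train is a moving observer: f₂ = f₁ · (v + v_e)/v = 339 × 389.39/348 ≈ 380 Hz.

380 Hz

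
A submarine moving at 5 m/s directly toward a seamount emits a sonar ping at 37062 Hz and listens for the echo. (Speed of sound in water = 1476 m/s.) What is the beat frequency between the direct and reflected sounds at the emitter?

The seamount receives the sound from a moving source: f₁ = f₀ · v/(v − v_e) = 37062 × 1476/1471 ≈ 37188 Hz.
On the return leg the submarine is a moving observer: f₂ = f₁ · (v + v_e)/v = 37188 × 1481/1476 ≈ 37314 Hz.
Equivalently f₂ = f₀ · (v + v_e)/(v − v_e).
Beat against the emitted tone: |f₂ − f₀| = 2v_e·f₀/(v − v_e) = 2 × 5 × 37062/1471 ≈ 252 Hz.

252 Hz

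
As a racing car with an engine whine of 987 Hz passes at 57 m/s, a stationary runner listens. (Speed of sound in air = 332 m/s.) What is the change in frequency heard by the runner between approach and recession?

Approaching: f₁ = f · v/(v − v_s) = 987 × 332/275 ≈ 1192 Hz.
Receding: f₂ = f · v/(v + v_s) = 987 × 332/389 ≈ 842 Hz.
Drop: f₁ − f₂ = 2f·v·v_s/(v² − v_s²) = 2 × 987 × 332 × 57/(332² − 57²) ≈ 349 Hz.

349 Hz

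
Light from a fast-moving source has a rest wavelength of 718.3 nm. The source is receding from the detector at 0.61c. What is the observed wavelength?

Relativistic Doppler for wavelength: λ' = λ₀ · √((1 + β)/(1 − β)).
λ' = 718.3 × √(1.6100/0.3900) = 718.3 × 2.03180 ≈ 1459.4 nm.

1459.4 nm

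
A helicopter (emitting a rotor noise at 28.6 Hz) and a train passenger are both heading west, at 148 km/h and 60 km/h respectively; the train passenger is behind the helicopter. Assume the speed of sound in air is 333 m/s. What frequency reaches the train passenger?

148 km/h = 41.11 m/s; 60 km/h = 16.67 m/s.
The train passenger is behind, so the helicopter is moving away from it while the train passenger is moving toward the helicopter.
General Doppler shift: f' = f · (v + v_o)/(v + v_s).
f' = 28.6 × (333 + 16.67)/(333 + 41.11) = 28.6 × 349.67/374.11 ≈ 26.7 Hz.

26.7 Hz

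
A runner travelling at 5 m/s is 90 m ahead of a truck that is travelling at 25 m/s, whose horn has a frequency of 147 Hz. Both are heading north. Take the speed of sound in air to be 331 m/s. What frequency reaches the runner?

157 Hz

The runner is ahead, so the truck is moving toward it while the runner is moving away from the truck.
With source approaching and observer receding, f' = f · (v − v_o)/(v − v_s).
f' = 147 × (331 − 5)/(331 − 25) = 147 × 326/306 ≈ 157 Hz.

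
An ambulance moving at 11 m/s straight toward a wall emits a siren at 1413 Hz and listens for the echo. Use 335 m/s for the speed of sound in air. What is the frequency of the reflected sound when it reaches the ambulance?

1509 Hz

The wall receives the sound from a moving source: f₁ = f₀ · v/(v − v_e) = 1413 × 335/324 ≈ 1461 Hz.
On the return leg the ambulance is a moving observer: f₂ = f₁ · (v + v_e)/v = 1461 × 346/335 ≈ 1509 Hz.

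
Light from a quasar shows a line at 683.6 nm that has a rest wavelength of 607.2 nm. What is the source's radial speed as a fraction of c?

λ'/λ₀ = 1.1258 > 1 (redshift), so the source is receding.
λ'/λ₀ = √((1 + β)/(1 − β)) for a receding source ⇒ β = (r² − 1)/(r² + 1) with r = λ'/λ₀.
β = (1.2675 − 1)/(1.2675 + 1) ≈ 0.118.

0.118c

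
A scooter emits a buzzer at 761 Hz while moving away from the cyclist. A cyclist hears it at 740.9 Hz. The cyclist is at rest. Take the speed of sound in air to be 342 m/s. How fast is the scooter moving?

f' = f · v/(v + v_s) ⇒ v_s = v · |1 − f/f'|.
v_s = 342 × |1 − 761/740.9| = 342 × 0.02713 ≈ 9.3 m/s.

9.3 m/s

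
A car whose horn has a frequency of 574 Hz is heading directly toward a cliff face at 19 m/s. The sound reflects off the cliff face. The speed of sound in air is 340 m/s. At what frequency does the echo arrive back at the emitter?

The cliff face receives the sound from a moving source: f₁ = f₀ · v/(v − v_e) = 574 × 340/321 ≈ 608 Hz.
On the return leg the car is a moving observer: f₂ = f₁ · (v + v_e)/v = 608 × 359/340 ≈ 642 Hz.
Equivalently f₂ = f₀ · (v + v_e)/(v − v_e).

642 Hz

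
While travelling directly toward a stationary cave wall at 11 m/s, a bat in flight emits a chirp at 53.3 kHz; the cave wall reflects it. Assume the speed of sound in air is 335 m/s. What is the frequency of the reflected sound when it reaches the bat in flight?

The cave wall receives the sound from a moving source: f₁ = f₀ · v/(v − v_e) = 53.3 × 335/324 ≈ 55.1 kHz.
On the return leg the bat in flight is a moving observer: f₂ = f₁ · (v + v_e)/v = 55.1 × 346/335 ≈ 56.9 kHz.

56.9 kHz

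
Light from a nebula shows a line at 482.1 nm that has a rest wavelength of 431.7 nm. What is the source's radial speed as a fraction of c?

0.110c

λ'/λ₀ = 1.1167 > 1 (redshift), so the source is receding.
λ'/λ₀ = √((1 + β)/(1 − β)) for a receding source ⇒ β = (r² − 1)/(r² + 1) with r = λ'/λ₀.
β = (1.2471 − 1)/(1.2471 + 1) ≈ 0.110.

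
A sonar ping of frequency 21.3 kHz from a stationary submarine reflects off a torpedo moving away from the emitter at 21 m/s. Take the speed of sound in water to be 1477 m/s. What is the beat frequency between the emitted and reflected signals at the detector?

At the torpedo (a moving observer), f₁ = f₀ · (v − u)/v = 21.3 × 1456/1477 ≈ 20.997 kHz.
On reflection it acts as a source moving away from the stationary detector: f₂ = f₁ · v/(v + u) = 20.997 × 1477/1498 ≈ 20.703 kHz.
Beat frequency (with f₀ = 21300 Hz): |f₂ − f₀| = 2u·f₀/(v + u) = 2 × 21 × 21300/1498 ≈ 597 Hz.

597 Hz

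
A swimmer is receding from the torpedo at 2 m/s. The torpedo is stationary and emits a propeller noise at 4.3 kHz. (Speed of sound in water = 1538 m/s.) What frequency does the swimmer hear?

4.29 kHz

Moving observer, stationary source: f' = f · (v − v_o)/v.
f' = 4.3 × (1538 − 2)/1538 = 4.3 × 1536/1538 ≈ 4.29 kHz.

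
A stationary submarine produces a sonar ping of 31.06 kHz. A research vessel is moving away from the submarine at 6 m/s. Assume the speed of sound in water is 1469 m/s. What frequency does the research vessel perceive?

Only the observer moves, away from the source, so f' = f · (v − v_o)/v.
f' = 31.06 × (1469 − 6)/1469 = 31.06 × 1463/1469 ≈ 30.9 kHz.

30.9 kHz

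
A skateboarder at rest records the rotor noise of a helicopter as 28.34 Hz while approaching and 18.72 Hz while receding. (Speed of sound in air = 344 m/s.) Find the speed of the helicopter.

70 m/s

f₁/f₂ = (v + v_s)/(v − v_s), so v_s = v · (f₁ − f₂)/(f₁ + f₂).
v_s = 344 × (28.34 − 18.72)/(28.34 + 18.72) = 344 × 9.62/47.06 ≈ 70 m/s.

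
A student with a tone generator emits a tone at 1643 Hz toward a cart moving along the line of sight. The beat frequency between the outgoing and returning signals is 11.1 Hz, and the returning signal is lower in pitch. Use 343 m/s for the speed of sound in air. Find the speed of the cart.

Double Doppler shift off a moving reflector: f₂ = f₀ · (v + u)/(v − u) (u > 0 toward emitter).
Returning signal is lower, so f₂ = f₀ − Δf = 1643 − 11.1 = 1631.9 Hz.
Rearranging, u = v · (f₂ − f₀)/(f₂ + f₀) = 343 × -11.1/3274.9 ≈ -1.16 m/s.
So the cart is moving at 1.16 m/s away from the emitter.

1.16 m/s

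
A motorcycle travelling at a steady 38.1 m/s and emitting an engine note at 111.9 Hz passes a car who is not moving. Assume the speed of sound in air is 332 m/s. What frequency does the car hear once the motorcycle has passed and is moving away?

Receding: f₂ = f · v/(v + v_s) = 111.9 × 332/370.1 ≈ 100 Hz.

100 Hz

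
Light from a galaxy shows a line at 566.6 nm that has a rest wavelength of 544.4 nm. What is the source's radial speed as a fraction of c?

0.040c

λ'/λ₀ = 1.0408 > 1 (redshift), so the source is receding.
λ'/λ₀ = √((1 + β)/(1 − β)) for a receding source ⇒ β = (r² − 1)/(r² + 1) with r = λ'/λ₀.
β = (1.0832 − 1)/(1.0832 + 1) ≈ 0.040.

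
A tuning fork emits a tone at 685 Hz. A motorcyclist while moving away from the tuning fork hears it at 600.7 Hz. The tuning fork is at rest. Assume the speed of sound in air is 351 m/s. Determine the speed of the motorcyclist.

f' = f · (v − v_o)/v ⇒ v_o = v · |f'/f − 1|.
v_o = 351 × |600.7/685 − 1| = 351 × 0.1231 ≈ 43 m/s.

43 m/s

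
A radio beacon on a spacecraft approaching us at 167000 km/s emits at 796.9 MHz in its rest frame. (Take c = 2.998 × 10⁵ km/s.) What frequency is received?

β = v/c = 167000/299800 = 0.5570.
Relativistic Doppler for frequency: f' = f₀ · √((1 + β)/(1 − β)).
f' = 796.9 × √(1.5570/0.4430) = 796.9 × 1.87485 ≈ 1494.1 MHz.

1494.1 MHz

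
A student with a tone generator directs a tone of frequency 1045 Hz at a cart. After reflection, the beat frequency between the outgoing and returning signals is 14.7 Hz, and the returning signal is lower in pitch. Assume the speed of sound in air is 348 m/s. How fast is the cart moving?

2.46 m/s

Double Doppler shift off a moving reflector: f₂ = f₀ · (v + u)/(v − u) (u > 0 toward emitter).
Returning signal is lower, so f₂ = f₀ − Δf = 1045 − 14.7 = 1030.3 Hz.
Rearranging, u = v · (f₂ − f₀)/(f₂ + f₀) = 348 × -14.7/2075.3 ≈ -2.46 m/s.
So the cart is moving at 2.46 m/s away from the emitter.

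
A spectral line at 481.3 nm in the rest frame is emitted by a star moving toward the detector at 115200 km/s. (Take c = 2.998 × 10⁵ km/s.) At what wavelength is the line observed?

321.0 nm

β = v/c = 115200/299800 = 0.3843.
Relativistic Doppler for wavelength: λ' = λ₀ · √((1 − β)/(1 + β)).
λ' = 481.3 × √(0.6157/1.3843) = 481.3 × 0.66695 ≈ 321.0 nm.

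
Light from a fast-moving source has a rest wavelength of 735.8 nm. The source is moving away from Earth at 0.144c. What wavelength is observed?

850.6 nm

Relativistic Doppler for wavelength: λ' = λ₀ · √((1 + β)/(1 − β)).
λ' = 735.8 × √(1.1440/0.8560) = 735.8 × 1.15605 ≈ 850.6 nm.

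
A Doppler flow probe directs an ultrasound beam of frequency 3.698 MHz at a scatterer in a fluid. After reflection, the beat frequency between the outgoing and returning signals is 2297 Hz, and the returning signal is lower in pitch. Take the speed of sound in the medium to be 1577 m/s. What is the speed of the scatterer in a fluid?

Double Doppler shift off a moving reflector: f₂ = f₀ · (v + u)/(v − u) (u > 0 toward emitter).
Returning signal is lower, so f₂ = f₀ − Δf = 3698000 − 2297 = 3695703 Hz.
Rearranging, u = v · (f₂ − f₀)/(f₂ + f₀) = 1577 × -2297/7393703 ≈ -0.49 m/s.
So the scatterer in a fluid is moving at 0.49 m/s away from the emitter.

0.49 m/s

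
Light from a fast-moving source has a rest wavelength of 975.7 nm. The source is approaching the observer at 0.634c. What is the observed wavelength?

Relativistic Doppler for wavelength: λ' = λ₀ · √((1 − β)/(1 + β)).
λ' = 975.7 × √(0.3660/1.6340) = 975.7 × 0.47328 ≈ 461.8 nm.

461.8 nm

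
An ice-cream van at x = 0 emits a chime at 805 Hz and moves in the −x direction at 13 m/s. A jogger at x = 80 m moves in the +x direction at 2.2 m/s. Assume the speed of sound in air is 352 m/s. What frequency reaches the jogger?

The observer lies on the +x side, so the source is heading away from the observer and the observer is heading away from the source.
With source receding and observer receding, f' = f · (v − v_o)/(v + v_s).
f' = 805 × (352 − 2.2)/(352 + 13) = 805 × 349.8/365 ≈ 771 Hz.

771 Hz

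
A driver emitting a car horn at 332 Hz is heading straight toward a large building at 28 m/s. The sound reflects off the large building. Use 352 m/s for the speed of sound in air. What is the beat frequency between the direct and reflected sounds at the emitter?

The large building receives the sound from a moving source: f₁ = f₀ · v/(v − v_e) = 332 × 352/324 ≈ 360.7 Hz.
On the return leg the driver is a moving observer: f₂ = f₁ · (v + v_e)/v = 360.7 × 380/352 ≈ 389.4 Hz.
Beat against the emitted tone: |f₂ − f₀| = 2v_e·f₀/(v − v_e) = 2 × 28 × 332/324 ≈ 57.4 Hz.

57.4 Hz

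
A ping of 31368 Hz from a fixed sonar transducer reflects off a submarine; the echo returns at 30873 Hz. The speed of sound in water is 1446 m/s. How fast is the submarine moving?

Double Doppler shift off a moving reflector: f₂ = f₀ · (v + u)/(v − u) (u > 0 toward emitter).
Rearranging, u = v · (f₂ − f₀)/(f₂ + f₀) = 1446 × -495/62241 ≈ -11.5 m/s.
So the submarine is moving at 11.5 m/s away from the emitter.

11.5 m/s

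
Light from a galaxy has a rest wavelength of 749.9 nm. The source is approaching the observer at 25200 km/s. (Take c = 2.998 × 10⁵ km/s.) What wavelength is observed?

β = v/c = 25200/299800 = 0.0841.
Relativistic Doppler for wavelength: λ' = λ₀ · √((1 − β)/(1 + β)).
λ' = 749.9 × √(0.9159/1.0841) = 749.9 × 0.91920 ≈ 689.3 nm.

689.3 nm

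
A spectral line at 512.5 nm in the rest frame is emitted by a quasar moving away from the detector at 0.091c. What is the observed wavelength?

Relativistic Doppler for wavelength: λ' = λ₀ · √((1 + β)/(1 − β)).
λ' = 512.5 × √(1.0910/0.9090) = 512.5 × 1.09555 ≈ 561.5 nm.

561.5 nm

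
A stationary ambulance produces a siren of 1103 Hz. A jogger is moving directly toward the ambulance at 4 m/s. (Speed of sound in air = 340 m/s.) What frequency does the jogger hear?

1116 Hz

Only the observer moves, toward the source, so f' = f · (v + v_o)/v.
f' = 1103 × (340 + 4)/340 = 1103 × 344/340 ≈ 1116 Hz.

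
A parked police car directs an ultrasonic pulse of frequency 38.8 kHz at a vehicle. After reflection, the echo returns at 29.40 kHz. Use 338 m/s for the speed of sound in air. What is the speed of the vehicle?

Double Doppler shift off a moving reflector: f₂ = f₀ · (v + u)/(v − u) (u > 0 toward emitter).
Rearranging, u = v · (f₂ − f₀)/(f₂ + f₀) = 338 × -9.40/68.20 ≈ -47 m/s.
So the vehicle is moving at 47 m/s away from the emitter.

47 m/s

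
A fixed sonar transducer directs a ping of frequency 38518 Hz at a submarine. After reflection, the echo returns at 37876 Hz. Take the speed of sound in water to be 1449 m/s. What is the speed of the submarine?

12.2 m/s

Double Doppler shift off a moving reflector: f₂ = f₀ · (v + u)/(v − u) (u > 0 toward emitter).
Rearranging, u = v · (f₂ − f₀)/(f₂ + f₀) = 1449 × -642/76394 ≈ -12.2 m/s.
So the submarine is moving at 12.2 m/s away from the emitter.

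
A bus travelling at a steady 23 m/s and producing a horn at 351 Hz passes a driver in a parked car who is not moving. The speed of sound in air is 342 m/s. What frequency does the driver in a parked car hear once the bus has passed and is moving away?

329 Hz

Receding: f₂ = f · v/(v + v_s) = 351 × 342/365 ≈ 329 Hz.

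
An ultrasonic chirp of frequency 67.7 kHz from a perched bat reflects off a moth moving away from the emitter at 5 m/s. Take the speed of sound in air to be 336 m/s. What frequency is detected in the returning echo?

At the moth (a moving observer), f₁ = f₀ · (v − u)/v = 67.7 × 331/336 ≈ 66.7 kHz.
On reflection it acts as a source moving away from the stationary detector: f₂ = f₁ · v/(v + u) = 66.7 × 336/341 ≈ 65.7 kHz.

65.7 kHz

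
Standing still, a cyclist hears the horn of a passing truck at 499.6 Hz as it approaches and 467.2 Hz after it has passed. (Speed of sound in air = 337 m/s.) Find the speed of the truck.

f₁/f₂ = (v + v_s)/(v − v_s), so v_s = v · (f₁ − f₂)/(f₁ + f₂).
v_s = 337 × (499.6 − 467.2)/(499.6 + 467.2) = 337 × 32.4/966.8 ≈ 11.3 m/s.

11.3 m/s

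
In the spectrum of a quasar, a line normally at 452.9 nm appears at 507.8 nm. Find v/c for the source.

λ'/λ₀ = 1.1212 > 1 (redshift), so the source is receding.
λ'/λ₀ = √((1 + β)/(1 − β)) for a receding source ⇒ β = (r² − 1)/(r² + 1) with r = λ'/λ₀.
β = (1.2571 − 1)/(1.2571 + 1) ≈ 0.114.

0.114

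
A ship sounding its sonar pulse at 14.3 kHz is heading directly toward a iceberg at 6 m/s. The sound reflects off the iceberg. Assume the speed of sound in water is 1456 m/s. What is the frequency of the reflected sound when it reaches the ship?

The iceberg receives the sound from a moving source: f₁ = f₀ · v/(v − v_e) = 14.3 × 1456/1450 ≈ 14.36 kHz.
On the return leg the ship is a moving observer: f₂ = f₁ · (v + v_e)/v = 14.36 × 1462/1456 ≈ 14.42 kHz.
Equivalently f₂ = f₀ · (v + v_e)/(v − v_e).

14.42 kHz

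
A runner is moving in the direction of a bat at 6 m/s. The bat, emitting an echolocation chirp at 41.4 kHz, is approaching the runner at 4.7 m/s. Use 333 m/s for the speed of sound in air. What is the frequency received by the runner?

42.7 kHz

General Doppler shift: f' = f · (v + v_o)/(v − v_s).
f' = 41.4 × (333 + 6)/(333 − 4.7) = 41.4 × 339/328.3 ≈ 42.7 kHz.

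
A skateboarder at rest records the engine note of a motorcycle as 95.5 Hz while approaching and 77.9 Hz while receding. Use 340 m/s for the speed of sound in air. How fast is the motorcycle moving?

35 m/s

f₁/f₂ = (v + v_s)/(v − v_s), so v_s = v · (f₁ − f₂)/(f₁ + f₂).
v_s = 340 × (95.5 − 77.9)/(95.5 + 77.9) = 340 × 17.6/173.4 ≈ 35 m/s.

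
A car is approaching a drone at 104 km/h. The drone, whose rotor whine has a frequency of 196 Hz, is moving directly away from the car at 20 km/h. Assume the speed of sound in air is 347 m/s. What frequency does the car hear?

20 km/h = 5.556 m/s; 104 km/h = 28.89 m/s.
Both move, so f' = f · (v + v_o)/(v + v_s).
f' = 196 × (347 + 28.89)/(347 + 5.556) = 196 × 375.89/352.56 ≈ 209 Hz.

209 Hz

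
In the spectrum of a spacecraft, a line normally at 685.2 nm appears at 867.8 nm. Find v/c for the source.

0.232c

λ'/λ₀ = 1.2665 > 1 (redshift), so the source is receding.
λ'/λ₀ = √((1 + β)/(1 − β)) for a receding source ⇒ β = (r² − 1)/(r² + 1) with r = λ'/λ₀.
β = (1.6040 − 1)/(1.6040 + 1) ≈ 0.232.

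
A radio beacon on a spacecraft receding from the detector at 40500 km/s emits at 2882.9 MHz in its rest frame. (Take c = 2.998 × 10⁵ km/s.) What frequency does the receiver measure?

2516.5 MHz

β = v/c = 40500/299800 = 0.1351.
Relativistic Doppler for frequency: f' = f₀ · √((1 − β)/(1 + β)).
f' = 2882.9 × √(0.8649/1.1351) = 2882.9 × 0.87291 ≈ 2516.5 MHz.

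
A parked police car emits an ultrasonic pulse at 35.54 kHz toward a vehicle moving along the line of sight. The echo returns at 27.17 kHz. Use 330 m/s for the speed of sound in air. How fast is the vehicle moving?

Double Doppler shift off a moving reflector: f₂ = f₀ · (v + u)/(v − u) (u > 0 toward emitter).
Rearranging, u = v · (f₂ − f₀)/(f₂ + f₀) = 330 × -8.37/62.71 ≈ -44 m/s.
So the vehicle is moving at 44 m/s away from the emitter.

44 m/s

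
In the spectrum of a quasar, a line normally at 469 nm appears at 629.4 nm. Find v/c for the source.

0.286

λ'/λ₀ = 1.3420 > 1 (redshift), so the source is receding.
λ'/λ₀ = √((1 + β)/(1 − β)) for a receding source ⇒ β = (r² − 1)/(r² + 1) with r = λ'/λ₀.
β = (1.8010 − 1)/(1.8010 + 1) ≈ 0.286.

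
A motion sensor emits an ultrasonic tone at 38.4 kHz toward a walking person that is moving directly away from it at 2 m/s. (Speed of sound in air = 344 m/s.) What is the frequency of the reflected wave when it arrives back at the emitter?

38.0 kHz

At the walking person (a moving observer), f₁ = f₀ · (v − u)/v = 38.4 × 342/344 ≈ 38.2 kHz.
On reflection it acts as a source moving away from the stationary detector: f₂ = f₁ · v/(v + u) = 38.2 × 344/346 ≈ 38.0 kHz.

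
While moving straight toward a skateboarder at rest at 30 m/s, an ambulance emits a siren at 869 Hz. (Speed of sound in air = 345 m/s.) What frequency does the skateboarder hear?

952 Hz

With the source moving toward a stationary observer, f' = f · v/(v − v_s).
f' = 869 × 345/(345 − 30) = 869 × 345/315 ≈ 952 Hz.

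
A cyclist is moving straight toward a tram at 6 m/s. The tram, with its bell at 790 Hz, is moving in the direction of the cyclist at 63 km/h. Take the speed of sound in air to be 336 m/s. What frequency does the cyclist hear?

848 Hz

63 km/h = 17.5 m/s.
General Doppler shift: f' = f · (v + v_o)/(v − v_s).
f' = 790 × (336 + 6)/(336 − 17.5) = 790 × 342/318.5 ≈ 848 Hz.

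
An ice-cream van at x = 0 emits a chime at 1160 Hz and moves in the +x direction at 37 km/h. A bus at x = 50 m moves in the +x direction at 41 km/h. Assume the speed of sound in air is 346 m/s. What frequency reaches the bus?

1156 Hz

37 km/h = 10.28 m/s; 41 km/h = 11.39 m/s.
The observer lies on the +x side, so the source is heading toward the observer and the observer is heading away from the source.
General Doppler shift: f' = f · (v − v_o)/(v − v_s).
f' = 1160 × (346 − 11.39)/(346 − 10.28) = 1160 × 334.61/335.72 ≈ 1156 Hz.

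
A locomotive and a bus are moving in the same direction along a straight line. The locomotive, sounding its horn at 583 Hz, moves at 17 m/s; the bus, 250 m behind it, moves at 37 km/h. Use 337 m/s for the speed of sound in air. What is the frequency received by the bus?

572 Hz

37 km/h = 10.28 m/s.
The bus is behind, so the locomotive is moving away from it while the bus is moving toward the locomotive.
Both move, so f' = f · (v + v_o)/(v + v_s).
f' = 583 × (337 + 10.28)/(337 + 17) = 583 × 347.28/354 ≈ 572 Hz.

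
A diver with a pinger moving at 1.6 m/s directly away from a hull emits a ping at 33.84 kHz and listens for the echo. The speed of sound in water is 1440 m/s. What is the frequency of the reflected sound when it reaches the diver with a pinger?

33.8 kHz

The hull receives the sound from a moving source: f₁ = f₀ · v/(v + v_e) = 33.84 × 1440/1441.6 ≈ 33.8 kHz.
On the return leg the diver with a pinger is a moving observer: f₂ = f₁ · (v − v_e)/v = 33.8 × 1438.4/1440 ≈ 33.8 kHz.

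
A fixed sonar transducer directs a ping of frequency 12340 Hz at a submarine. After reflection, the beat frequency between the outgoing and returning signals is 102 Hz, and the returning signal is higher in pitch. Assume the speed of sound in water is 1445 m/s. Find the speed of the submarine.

Double Doppler shift off a moving reflector: f₂ = f₀ · (v + u)/(v − u) (u > 0 toward emitter).
Returning signal is higher, so f₂ = f₀ + Δf = 12340 + 102 = 12442 Hz.
Rearranging, u = v · (f₂ − f₀)/(f₂ + f₀) = 1445 × 102/24782 ≈ 5.9 m/s.
So the submarine is moving at 5.9 m/s toward the emitter.

5.9 m/s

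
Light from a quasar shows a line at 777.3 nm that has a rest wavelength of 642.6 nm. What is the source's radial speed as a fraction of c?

0.188

λ'/λ₀ = 1.2096 > 1 (redshift), so the source is receding.
λ'/λ₀ = √((1 + β)/(1 − β)) for a receding source ⇒ β = (r² − 1)/(r² + 1) with r = λ'/λ₀.
β = (1.4632 − 1)/(1.4632 + 1) ≈ 0.188.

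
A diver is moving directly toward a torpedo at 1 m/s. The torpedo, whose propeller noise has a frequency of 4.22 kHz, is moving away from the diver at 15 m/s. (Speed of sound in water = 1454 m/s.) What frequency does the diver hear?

General Doppler shift: f' = f · (v + v_o)/(v + v_s).
f' = 4.22 × (1454 + 1)/(1454 + 15) = 4.22 × 1455/1469 ≈ 4.18 kHz.

4.18 kHz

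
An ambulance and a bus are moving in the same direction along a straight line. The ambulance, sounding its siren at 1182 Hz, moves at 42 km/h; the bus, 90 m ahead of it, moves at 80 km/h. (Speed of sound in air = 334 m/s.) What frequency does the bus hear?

1143 Hz

42 km/h = 11.67 m/s; 80 km/h = 22.22 m/s.
The bus is ahead, so the ambulance is moving toward it while the bus is moving away from the ambulance.
General Doppler shift: f' = f · (v − v_o)/(v − v_s).
f' = 1182 × (334 − 22.22)/(334 − 11.67) = 1182 × 311.78/322.33 ≈ 1143 Hz.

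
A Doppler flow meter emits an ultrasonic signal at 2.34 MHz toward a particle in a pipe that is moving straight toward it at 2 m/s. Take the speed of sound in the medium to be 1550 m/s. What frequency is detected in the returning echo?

The particle in a pipe first receives the wave as a moving observer: f₁ = f₀ · (v + u)/v = 2.34 × (1550 + 2)/1550 ≈ 2.343 MHz.
On reflection it acts as a source moving toward the stationary detector: f₂ = f₁ · v/(v − u) = 2.343 × 1550/1548 ≈ 2.346 MHz.

2.346 MHz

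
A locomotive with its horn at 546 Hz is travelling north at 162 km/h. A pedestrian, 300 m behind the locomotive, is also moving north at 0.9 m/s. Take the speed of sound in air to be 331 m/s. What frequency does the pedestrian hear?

482 Hz

162 km/h = 45 m/s.
The pedestrian is behind, so the locomotive is moving away from it while the pedestrian is moving toward the locomotive.
Both move, so f' = f · (v + v_o)/(v + v_s).
f' = 546 × (331 + 0.9)/(331 + 45) = 546 × 331.9/376 ≈ 482 Hz.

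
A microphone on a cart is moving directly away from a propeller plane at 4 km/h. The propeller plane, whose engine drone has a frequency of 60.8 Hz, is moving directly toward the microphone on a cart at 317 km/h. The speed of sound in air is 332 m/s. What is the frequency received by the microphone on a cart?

317 km/h = 88.06 m/s; 4 km/h = 1.111 m/s.
General Doppler shift: f' = f · (v − v_o)/(v − v_s).
f' = 60.8 × (332 − 1.111)/(332 − 88.06) = 60.8 × 330.89/243.94 ≈ 82 Hz.

82 Hz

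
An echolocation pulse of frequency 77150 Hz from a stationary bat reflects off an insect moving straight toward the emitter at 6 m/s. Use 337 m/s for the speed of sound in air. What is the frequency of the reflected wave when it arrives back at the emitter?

79947 Hz

The insect first receives the wave as a moving observer: f₁ = f₀ · (v + u)/v = 77150 × (337 + 6)/337 ≈ 78524 Hz.
On reflection it acts as a source moving toward the stationary detector: f₂ = f₁ · v/(v − u) = 78524 × 337/331 ≈ 79947 Hz.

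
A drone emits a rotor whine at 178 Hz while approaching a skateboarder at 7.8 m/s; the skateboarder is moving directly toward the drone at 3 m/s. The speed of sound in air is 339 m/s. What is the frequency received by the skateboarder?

General Doppler shift: f' = f · (v + v_o)/(v − v_s).
f' = 178 × (339 + 3)/(339 − 7.8) = 178 × 342/331.2 ≈ 184 Hz.

184 Hz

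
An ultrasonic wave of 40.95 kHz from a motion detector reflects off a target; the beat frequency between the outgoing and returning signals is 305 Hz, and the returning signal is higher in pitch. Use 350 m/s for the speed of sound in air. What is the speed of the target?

1.30 m/s

Double Doppler shift off a moving reflector: f₂ = f₀ · (v + u)/(v − u) (u > 0 toward emitter).
Returning signal is higher, so f₂ = f₀ + Δf = 40950 + 305 = 41255 Hz.
Rearranging, u = v · (f₂ − f₀)/(f₂ + f₀) = 350 × 305/82205 ≈ 1.30 m/s.
So the target is moving at 1.30 m/s toward the emitter.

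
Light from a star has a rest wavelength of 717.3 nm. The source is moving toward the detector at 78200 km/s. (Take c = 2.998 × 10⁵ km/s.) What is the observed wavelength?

β = v/c = 78200/299800 = 0.2608.
Relativistic Doppler for wavelength: λ' = λ₀ · √((1 − β)/(1 + β)).
λ' = 717.3 × √(0.7392/1.2608) = 717.3 × 0.76567 ≈ 549.2 nm.

549.2 nm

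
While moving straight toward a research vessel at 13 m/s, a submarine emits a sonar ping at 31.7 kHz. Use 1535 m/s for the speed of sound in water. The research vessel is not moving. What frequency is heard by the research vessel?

Only the source moves, toward the listener, so f' = f · v/(v − v_s).
f' = 31.7 × 1535/(1535 − 13) = 31.7 × 1535/1522 ≈ 32.0 kHz.

32.0 kHz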